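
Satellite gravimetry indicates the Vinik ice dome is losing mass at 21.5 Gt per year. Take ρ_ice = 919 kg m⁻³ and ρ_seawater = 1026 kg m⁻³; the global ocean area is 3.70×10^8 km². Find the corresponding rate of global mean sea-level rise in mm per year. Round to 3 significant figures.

≈ 0.0566 mm/yr

ρ_w = 1026 kg m⁻³. Annual water volume added = 21.5 Gt / ρ_w = 2.150×10^13 kg / 1026 kg m⁻³ = 2.096×10^10 m³.
Δh per year = 2.096×10^10 / 3.70×10^14 = 5.66×10^-5 m = 0.0566 mm.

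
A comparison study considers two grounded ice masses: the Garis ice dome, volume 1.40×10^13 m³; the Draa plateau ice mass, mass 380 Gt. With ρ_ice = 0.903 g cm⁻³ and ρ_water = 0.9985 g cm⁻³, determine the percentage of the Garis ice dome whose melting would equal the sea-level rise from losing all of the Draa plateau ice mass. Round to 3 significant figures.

≈ 3.01 %

Equal sea-level rise means equal mass of meltwater, i.e. equal mass of ice lost.
Ice mass of Draa: 3.800×10^14 kg; ice mass of Garis: 1.264×10^16 kg.
Fraction required = 3.800×10^14 / 1.264×10^16 = 0.0301 → 3.01 %.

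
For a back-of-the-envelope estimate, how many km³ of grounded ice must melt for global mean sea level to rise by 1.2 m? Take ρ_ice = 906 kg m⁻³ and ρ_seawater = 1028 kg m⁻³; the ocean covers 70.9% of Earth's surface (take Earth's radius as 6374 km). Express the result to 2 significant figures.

≈ 4.9×10^5 km³

Required water volume = Δh × A = 1.2 m × 3.62×10^14 m² = 4.344×10^14 m³ = 4.344×10^5 km³.
Ice volume = water volume × ρ_w/ρ_ice = 4.344×10^5 × 1028/906 = 4.9×10^5 km³.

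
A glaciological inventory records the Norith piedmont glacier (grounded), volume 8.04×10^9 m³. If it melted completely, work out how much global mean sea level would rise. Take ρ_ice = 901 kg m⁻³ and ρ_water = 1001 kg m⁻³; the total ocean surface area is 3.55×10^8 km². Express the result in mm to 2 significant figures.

Norith: 8.04×10^9 m³ × (901/1001) = 7.237×10^9 m³ of water.
Spread over 3.55×10^14 m² of ocean, Δh = 7.237×10^9 / 3.55×10^14 = 2.04×10^-5 m = 0.020 mm.

≈ 0.020 mm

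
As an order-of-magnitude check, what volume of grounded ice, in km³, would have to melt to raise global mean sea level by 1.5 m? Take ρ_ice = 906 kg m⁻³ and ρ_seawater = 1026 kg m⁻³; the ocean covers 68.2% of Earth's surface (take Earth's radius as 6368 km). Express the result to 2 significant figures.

≈ 5.9×10^5 km³

Required water volume = Δh × A = 1.5 m × 3.48×10^14 m² = 5.213×10^14 m³ = 5.213×10^5 km³.
Ice volume = water volume × ρ_w/ρ_ice = 5.213×10^5 × 1026/906 = 5.9×10^5 km³.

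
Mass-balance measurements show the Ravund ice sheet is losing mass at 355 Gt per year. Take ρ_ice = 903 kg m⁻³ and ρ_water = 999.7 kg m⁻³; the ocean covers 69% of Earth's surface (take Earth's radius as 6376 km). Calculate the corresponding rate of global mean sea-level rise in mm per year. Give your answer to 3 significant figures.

ρ_w = 999.7 kg m⁻³. Annual water volume added = 355 Gt / ρ_w = 3.550×10^14 kg / 999.7 kg m⁻³ = 3.551×10^11 m³.
Δh per year = 3.551×10^11 / 3.52×10^14 = 1.01×10^-3 m = 1.01 mm.

≈ 1.01 mm/yr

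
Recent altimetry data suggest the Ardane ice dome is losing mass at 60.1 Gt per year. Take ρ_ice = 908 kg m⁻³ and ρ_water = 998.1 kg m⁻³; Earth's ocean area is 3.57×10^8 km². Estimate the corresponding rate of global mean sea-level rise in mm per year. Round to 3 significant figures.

≈ 0.169 mm/yr

ρ_w = 998.1 kg m⁻³. Annual water volume added = 60.1 Gt / ρ_w = 6.010×10^13 kg / 998.1 kg m⁻³ = 6.021×10^10 m³.
Δh per year = 6.021×10^10 / 3.57×10^14 = 1.69×10^-4 m = 0.169 mm.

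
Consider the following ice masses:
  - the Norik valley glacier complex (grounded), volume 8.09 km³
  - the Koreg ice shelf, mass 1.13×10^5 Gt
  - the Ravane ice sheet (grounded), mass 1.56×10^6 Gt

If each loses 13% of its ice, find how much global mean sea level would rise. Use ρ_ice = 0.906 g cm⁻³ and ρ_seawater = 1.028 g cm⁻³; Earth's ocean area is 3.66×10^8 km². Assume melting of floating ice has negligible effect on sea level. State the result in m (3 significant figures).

≈ 0.539 m

Norik: 0.13 × 8.09 km³ × (906/1028) = 0.9269 km³ of water.
The Koreg ice shelf is floating and already displaces its own weight of water, so its melt adds essentially nothing to sea level.
Ravane: 0.13 × 1.56×10^6 Gt = 2.028×10^17 kg; dividing by ρ_w = 1.028 g cm⁻³ = 1028 kg m⁻³ gives 1.973×10^14 m³ of water.
Total added water ≈ 1.973×10^14 m³ over 3.66×10^14 m² → Δh = 0.539 m.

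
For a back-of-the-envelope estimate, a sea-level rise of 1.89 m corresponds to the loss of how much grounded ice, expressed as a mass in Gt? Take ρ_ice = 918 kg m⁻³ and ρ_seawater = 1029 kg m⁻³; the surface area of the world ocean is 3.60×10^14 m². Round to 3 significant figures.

≈ 7.00×10^5 Gt

Required water volume = Δh × A = 1.89 m × 3.60×10^14 m² = 6.804×10^14 m³.
ρ_w = 1029 kg m⁻³, so the mass of water = 6.804×10^14 m³ × 1029 kg m⁻³ = 7.001×10^17 kg = 7.00×10^5 Gt (and the same mass of ice, by conservation).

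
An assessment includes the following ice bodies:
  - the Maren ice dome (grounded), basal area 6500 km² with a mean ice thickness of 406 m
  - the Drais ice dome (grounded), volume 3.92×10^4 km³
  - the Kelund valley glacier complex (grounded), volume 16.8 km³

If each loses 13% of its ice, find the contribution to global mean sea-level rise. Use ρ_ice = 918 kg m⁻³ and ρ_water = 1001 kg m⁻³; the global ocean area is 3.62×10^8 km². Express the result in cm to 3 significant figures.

≈ 1.38 cm

Maren: ice volume = 6500 km² × 406 m = 2639 km³; 0.13 × 2639 × (918/1001) = 314.6 km³ of water.
Drais: 0.13 × 3.92×10^4 km³ × (918/1001) = 4673 km³ of water.
Kelund: 0.13 × 16.8 km³ × (918/1001) = 2.003 km³ of water.
Total added water ≈ 4.990×10^12 m³ over 3.62×10^14 m² → Δh = 0.0138 m = 1.38 cm.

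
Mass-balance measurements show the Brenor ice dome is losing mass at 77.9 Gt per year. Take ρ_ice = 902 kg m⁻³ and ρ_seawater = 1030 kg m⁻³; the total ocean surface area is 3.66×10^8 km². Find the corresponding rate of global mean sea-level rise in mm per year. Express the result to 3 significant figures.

ρ_w = 1030 kg m⁻³. Annual water volume added = 77.9 Gt / ρ_w = 7.790×10^13 kg / 1030 kg m⁻³ = 7.563×10^10 m³.
Δh per year = 7.563×10^10 / 3.66×10^14 = 2.07×10^-4 m = 0.207 mm.

≈ 0.207 mm/yr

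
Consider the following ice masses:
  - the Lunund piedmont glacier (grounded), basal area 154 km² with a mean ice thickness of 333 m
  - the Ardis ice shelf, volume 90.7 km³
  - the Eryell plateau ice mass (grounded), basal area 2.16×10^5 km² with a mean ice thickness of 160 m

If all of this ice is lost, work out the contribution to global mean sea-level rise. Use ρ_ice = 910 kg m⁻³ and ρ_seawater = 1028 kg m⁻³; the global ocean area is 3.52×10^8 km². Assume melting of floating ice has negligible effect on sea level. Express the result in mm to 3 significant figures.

≈ 87.0 mm

Lunund: ice volume = 154 km² × 333 m = 51.28 km³; 51.28 × (910/1028) = 45.40 km³ of water.
The Ardis ice shelf is floating and already displaces its own weight of water, so its melt adds essentially nothing to sea level.
Eryell: ice volume = 2.16×10^5 km² × 160 m = 3.456×10^4 km³; 3.456×10^4 × (910/1028) = 3.059×10^4 km³ of water.
Total added water ≈ 3.064×10^13 m³ over 3.52×10^14 m² → Δh = 0.0870 m = 87.0 mm.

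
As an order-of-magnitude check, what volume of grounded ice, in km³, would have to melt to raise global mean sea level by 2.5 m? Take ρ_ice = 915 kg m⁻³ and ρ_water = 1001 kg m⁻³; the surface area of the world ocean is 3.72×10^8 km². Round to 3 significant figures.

≈ 1.02×10^6 km³

Required water volume = Δh × A = 2.5 m × 3.72×10^14 m² = 9.300×10^14 m³ = 9.300×10^5 km³.
Ice volume = water volume × ρ_w/ρ_ice = 9.300×10^5 × 1001/915 = 1.02×10^6 km³.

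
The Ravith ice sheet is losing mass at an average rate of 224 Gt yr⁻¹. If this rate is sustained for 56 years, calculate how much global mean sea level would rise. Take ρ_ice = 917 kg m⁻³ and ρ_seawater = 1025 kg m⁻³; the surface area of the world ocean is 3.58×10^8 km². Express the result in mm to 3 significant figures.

≈ 34.2 mm

Total mass lost = 224 Gt/yr × 56 yr = 1.254×10^4 Gt = 1.254×10^16 kg.
ρ_w = 1025 kg m⁻³, so water volume = 1.254×10^16 / 1025 = 1.224×10^13 m³.
Δh = 1.224×10^13 / 3.58×10^14 = 0.0342 m = 34.2 mm.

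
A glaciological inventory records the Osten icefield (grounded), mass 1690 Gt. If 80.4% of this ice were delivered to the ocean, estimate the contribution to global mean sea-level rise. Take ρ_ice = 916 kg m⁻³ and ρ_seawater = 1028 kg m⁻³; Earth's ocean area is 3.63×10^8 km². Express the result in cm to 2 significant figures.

≈ 0.36 cm

Osten: 0.804 × 1690 Gt = 1.359×10^15 kg; dividing by ρ_w = 1028 kg m⁻³ gives 1.322×10^12 m³ of water.
Spread over 3.63×10^14 m² of ocean, Δh = 1.322×10^12 / 3.63×10^14 = 3.64×10^-3 m = 0.36 cm.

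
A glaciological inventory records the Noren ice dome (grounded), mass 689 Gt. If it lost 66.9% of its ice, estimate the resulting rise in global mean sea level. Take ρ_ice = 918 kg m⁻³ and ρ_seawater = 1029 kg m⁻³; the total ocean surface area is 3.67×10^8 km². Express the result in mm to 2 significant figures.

≈ 1.2 mm

Noren: 0.669 × 689 Gt = 4.609×10^14 kg; dividing by ρ_w = 1029 kg m⁻³ gives 4.480×10^11 m³ of water.
Spread over 3.67×10^14 m² of ocean, Δh = 4.480×10^11 / 3.67×10^14 = 1.22×10^-3 m = 1.2 mm.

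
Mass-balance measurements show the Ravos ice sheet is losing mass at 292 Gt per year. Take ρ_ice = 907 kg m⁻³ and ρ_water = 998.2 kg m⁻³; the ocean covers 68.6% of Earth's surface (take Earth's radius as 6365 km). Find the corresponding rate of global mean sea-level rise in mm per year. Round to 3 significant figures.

ρ_w = 998.2 kg m⁻³. Annual water volume added = 292 Gt / ρ_w = 2.920×10^14 kg / 998.2 kg m⁻³ = 2.925×10^11 m³.
Δh per year = 2.925×10^11 / 3.49×10^14 = 8.38×10^-4 m = 0.838 mm.

≈ 0.838 mm/yr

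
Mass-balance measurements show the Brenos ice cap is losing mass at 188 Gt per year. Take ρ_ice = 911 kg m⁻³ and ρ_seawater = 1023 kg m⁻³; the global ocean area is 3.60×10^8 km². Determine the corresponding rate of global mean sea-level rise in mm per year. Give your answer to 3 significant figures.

≈ 0.510 mm/yr

ρ_w = 1023 kg m⁻³. Annual water volume added = 188 Gt / ρ_w = 1.880×10^14 kg / 1023 kg m⁻³ = 1.838×10^11 m³.
Δh per year = 1.838×10^11 / 3.60×10^14 = 5.10×10^-4 m = 0.510 mm.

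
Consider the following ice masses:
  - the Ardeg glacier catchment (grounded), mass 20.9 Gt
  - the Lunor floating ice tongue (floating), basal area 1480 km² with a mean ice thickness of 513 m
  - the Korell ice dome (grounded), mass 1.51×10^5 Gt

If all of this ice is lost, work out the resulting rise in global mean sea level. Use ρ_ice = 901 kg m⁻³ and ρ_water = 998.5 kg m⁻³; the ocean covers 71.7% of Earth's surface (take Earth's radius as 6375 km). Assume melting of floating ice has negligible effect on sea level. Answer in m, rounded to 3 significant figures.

Ardeg: 20.9 Gt = 2.090×10^13 kg; dividing by ρ_w = 998.5 kg m⁻³ gives 2.093×10^10 m³ of water.
The Lunor floating ice tongue is floating and already displaces its own weight of water, so its melt adds essentially nothing to sea level.
Korell: 1.51×10^5 Gt = 1.510×10^17 kg; dividing by ρ_w = 998.5 kg m⁻³ gives 1.512×10^14 m³ of water.
Total added water ≈ 1.512×10^14 m³ over 3.66×10^14 m² → Δh = 0.413 m.

≈ 0.413 m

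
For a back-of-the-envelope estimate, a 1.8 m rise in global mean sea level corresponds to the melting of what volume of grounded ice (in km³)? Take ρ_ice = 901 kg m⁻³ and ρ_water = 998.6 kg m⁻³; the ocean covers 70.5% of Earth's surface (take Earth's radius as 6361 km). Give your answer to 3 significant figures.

≈ 7.15×10^5 km³

Required water volume = Δh × A = 1.8 m × 3.58×10^14 m² = 6.452×10^14 m³ = 6.452×10^5 km³.
Ice volume = water volume × ρ_w/ρ_ice = 6.452×10^5 × 998.6/901 = 7.15×10^5 km³.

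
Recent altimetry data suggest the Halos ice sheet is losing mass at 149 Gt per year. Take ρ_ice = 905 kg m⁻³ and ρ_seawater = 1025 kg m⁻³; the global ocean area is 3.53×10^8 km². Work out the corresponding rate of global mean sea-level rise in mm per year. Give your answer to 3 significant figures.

≈ 0.412 mm/yr

ρ_w = 1025 kg m⁻³. Annual water volume added = 149 Gt / ρ_w = 1.490×10^14 kg / 1025 kg m⁻³ = 1.454×10^11 m³.
Δh per year = 1.454×10^11 / 3.53×10^14 = 4.12×10^-4 m = 0.412 mm.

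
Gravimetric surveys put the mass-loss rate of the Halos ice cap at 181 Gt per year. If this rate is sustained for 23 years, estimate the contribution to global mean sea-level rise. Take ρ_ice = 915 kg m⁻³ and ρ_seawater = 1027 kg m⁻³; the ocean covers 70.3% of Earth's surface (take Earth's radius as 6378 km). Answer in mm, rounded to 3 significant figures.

Total mass lost = 181 Gt/yr × 23 yr = 4163 Gt = 4.163×10^15 kg.
ρ_w = 1027 kg m⁻³, so water volume = 4.163×10^15 / 1027 = 4.054×10^12 m³.
Δh = 4.054×10^12 / 3.59×10^14 = 0.0113 m = 11.3 mm.

≈ 11.3 mm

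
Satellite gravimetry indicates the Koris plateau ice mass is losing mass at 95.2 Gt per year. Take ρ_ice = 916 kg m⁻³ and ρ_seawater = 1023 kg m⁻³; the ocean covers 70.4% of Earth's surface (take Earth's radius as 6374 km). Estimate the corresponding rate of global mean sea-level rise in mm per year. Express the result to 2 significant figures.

≈ 0.26 mm/yr

ρ_w = 1023 kg m⁻³. Annual water volume added = 95.2 Gt / ρ_w = 9.520×10^13 kg / 1023 kg m⁻³ = 9.306×10^10 m³.
Δh per year = 9.306×10^10 / 3.59×10^14 = 2.59×10^-4 m = 0.26 mm.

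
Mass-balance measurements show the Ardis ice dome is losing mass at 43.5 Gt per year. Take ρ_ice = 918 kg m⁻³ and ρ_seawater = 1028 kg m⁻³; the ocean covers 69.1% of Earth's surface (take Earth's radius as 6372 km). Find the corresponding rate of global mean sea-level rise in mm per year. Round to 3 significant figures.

ρ_w = 1028 kg m⁻³. Annual water volume added = 43.5 Gt / ρ_w = 4.350×10^13 kg / 1028 kg m⁻³ = 4.232×10^10 m³.
Δh per year = 4.232×10^10 / 3.53×10^14 = 1.20×10^-4 m = 0.120 mm.

≈ 0.120 mm/yr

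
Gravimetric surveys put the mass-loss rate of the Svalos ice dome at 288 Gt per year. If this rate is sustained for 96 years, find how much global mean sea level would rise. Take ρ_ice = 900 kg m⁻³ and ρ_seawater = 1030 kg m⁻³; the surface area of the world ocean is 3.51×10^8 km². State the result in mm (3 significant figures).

Total mass lost = 288 Gt/yr × 96 yr = 2.765×10^4 Gt = 2.765×10^16 kg.
ρ_w = 1030 kg m⁻³, so water volume = 2.765×10^16 / 1030 = 2.684×10^13 m³.
Δh = 2.684×10^13 / 3.51×10^14 = 0.0765 m = 76.5 mm.

≈ 76.5 mm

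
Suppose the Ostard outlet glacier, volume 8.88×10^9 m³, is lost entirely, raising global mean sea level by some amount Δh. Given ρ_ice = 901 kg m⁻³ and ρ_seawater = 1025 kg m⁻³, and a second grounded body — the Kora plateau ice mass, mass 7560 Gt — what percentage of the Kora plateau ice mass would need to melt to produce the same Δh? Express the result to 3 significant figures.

≈ 0.106 %

Equal sea-level rise means equal mass of meltwater, i.e. equal mass of ice lost.
Ice mass of Ostard: 8.001×10^12 kg; ice mass of Kora: 7.560×10^15 kg.
Fraction required = 8.001×10^12 / 7.560×10^15 = 1.06×10^-3 → 0.106 %.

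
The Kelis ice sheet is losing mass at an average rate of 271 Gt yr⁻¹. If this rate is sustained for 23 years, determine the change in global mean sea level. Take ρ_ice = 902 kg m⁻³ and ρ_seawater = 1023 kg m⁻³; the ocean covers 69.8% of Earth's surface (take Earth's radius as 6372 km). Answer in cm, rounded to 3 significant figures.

≈ 1.71 cm

Total mass lost = 271 Gt/yr × 23 yr = 6233 Gt = 6.233×10^15 kg.
ρ_w = 1023 kg m⁻³, so water volume = 6.233×10^15 / 1023 = 6.093×10^12 m³.
Δh = 6.093×10^12 / 3.56×10^14 = 0.0171 m = 1.71 cm.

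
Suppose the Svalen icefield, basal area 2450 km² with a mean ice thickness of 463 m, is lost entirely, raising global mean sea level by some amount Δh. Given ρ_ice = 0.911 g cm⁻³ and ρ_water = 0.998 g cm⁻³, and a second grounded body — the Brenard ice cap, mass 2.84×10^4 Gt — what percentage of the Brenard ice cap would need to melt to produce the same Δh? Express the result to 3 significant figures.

≈ 3.64 %

Equal sea-level rise means equal mass of meltwater, i.e. equal mass of ice lost.
Ice mass of Svalen: 1.033×10^15 kg; ice mass of Brenard: 2.840×10^16 kg.
Fraction required = 1.033×10^15 / 2.840×10^16 = 0.0364 → 3.64 %.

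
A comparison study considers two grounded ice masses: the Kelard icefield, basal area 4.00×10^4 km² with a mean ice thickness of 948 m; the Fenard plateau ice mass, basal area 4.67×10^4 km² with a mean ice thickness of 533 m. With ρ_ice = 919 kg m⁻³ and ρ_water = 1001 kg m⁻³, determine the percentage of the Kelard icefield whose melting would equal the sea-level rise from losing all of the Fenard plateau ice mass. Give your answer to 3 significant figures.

≈ 65.6 %

Equal sea-level rise means equal mass of meltwater, i.e. equal mass of ice lost.
Ice mass of Fenard: 2.287×10^16 kg; ice mass of Kelard: 3.485×10^16 kg.
Fraction required = 2.287×10^16 / 3.485×10^16 = 0.656 → 65.6 %.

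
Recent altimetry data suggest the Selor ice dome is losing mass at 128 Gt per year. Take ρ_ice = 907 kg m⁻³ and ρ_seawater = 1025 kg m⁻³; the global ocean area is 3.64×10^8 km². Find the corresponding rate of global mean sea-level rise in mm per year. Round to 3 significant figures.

ρ_w = 1025 kg m⁻³. Annual water volume added = 128 Gt / ρ_w = 1.280×10^14 kg / 1025 kg m⁻³ = 1.249×10^11 m³.
Δh per year = 1.249×10^11 / 3.64×10^14 = 3.43×10^-4 m = 0.343 mm.

≈ 0.343 mm/yr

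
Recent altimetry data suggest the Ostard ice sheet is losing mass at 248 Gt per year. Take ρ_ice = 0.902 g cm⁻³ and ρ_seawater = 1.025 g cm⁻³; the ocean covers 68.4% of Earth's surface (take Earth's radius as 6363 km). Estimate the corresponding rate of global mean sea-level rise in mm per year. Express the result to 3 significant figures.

≈ 0.695 mm/yr

ρ_w = 1.025 g cm⁻³ = 1025 kg m⁻³. Annual water volume added = 248 Gt / ρ_w = 2.480×10^14 kg / 1025 kg m⁻³ = 2.420×10^11 m³.
Δh per year = 2.420×10^11 / 3.48×10^14 = 6.95×10^-4 m = 0.695 mm.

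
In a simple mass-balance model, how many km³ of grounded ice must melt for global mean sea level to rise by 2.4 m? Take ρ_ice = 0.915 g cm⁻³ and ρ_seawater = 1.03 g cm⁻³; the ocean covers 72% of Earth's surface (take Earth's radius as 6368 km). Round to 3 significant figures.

Required water volume = Δh × A = 2.4 m × 3.67×10^14 m² = 8.806×10^14 m³ = 8.806×10^5 km³.
Ice volume = water volume × ρ_w/ρ_ice = 8.806×10^5 × 1030/915 = 9.91×10^5 km³.

≈ 9.91×10^5 km³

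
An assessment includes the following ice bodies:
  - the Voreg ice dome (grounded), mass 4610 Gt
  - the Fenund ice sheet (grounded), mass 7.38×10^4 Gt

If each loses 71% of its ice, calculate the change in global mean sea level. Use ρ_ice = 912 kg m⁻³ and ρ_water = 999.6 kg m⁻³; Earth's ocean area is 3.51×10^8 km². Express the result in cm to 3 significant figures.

Voreg: 0.71 × 4610 Gt = 3.273×10^15 kg; dividing by ρ_w = 999.6 kg m⁻³ gives 3.274×10^12 m³ of water.
Fenund: 0.71 × 7.38×10^4 Gt = 5.240×10^16 kg; dividing by ρ_w = 999.6 kg m⁻³ gives 5.242×10^13 m³ of water.
Total added water ≈ 5.569×10^13 m³ over 3.51×10^14 m² → Δh = 0.159 m = 15.9 cm.

≈ 15.9 cm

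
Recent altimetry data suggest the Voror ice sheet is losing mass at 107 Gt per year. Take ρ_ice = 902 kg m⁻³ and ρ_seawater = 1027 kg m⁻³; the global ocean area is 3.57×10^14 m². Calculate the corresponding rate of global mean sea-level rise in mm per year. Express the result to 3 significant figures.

ρ_w = 1027 kg m⁻³. Annual water volume added = 107 Gt / ρ_w = 1.070×10^14 kg / 1027 kg m⁻³ = 1.042×10^11 m³.
Δh per year = 1.042×10^11 / 3.57×10^14 = 2.92×10^-4 m = 0.292 mm.

≈ 0.292 mm/yr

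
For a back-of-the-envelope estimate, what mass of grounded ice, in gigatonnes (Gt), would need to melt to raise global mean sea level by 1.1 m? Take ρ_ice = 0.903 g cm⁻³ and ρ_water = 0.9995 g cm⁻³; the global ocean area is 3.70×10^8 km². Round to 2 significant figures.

≈ 4.1×10^5 Gt

Required water volume = Δh × A = 1.1 m × 3.70×10^14 m² = 4.070×10^14 m³.
ρ_w = 0.9995 g cm⁻³ = 999.5 kg m⁻³, so the mass of water = 4.070×10^14 m³ × 999.5 kg m⁻³ = 4.068×10^17 kg = 4.1×10^5 Gt (and the same mass of ice, by conservation).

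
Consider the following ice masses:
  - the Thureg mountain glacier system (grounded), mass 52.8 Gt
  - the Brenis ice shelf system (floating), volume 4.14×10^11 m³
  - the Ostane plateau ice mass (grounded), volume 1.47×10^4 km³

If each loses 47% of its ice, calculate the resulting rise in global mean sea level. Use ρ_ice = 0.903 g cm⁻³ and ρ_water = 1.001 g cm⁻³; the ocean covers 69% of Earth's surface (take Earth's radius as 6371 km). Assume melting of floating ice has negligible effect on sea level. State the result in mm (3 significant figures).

Thureg: 0.47 × 52.8 Gt = 2.482×10^13 kg; dividing by ρ_w = 1.001 g cm⁻³ = 1001 kg m⁻³ gives 2.479×10^10 m³ of water.
The Brenis ice shelf system is floating and already displaces its own weight of water, so its melt adds essentially nothing to sea level.
Ostane: 0.47 × 1.47×10^4 km³ × (903/1001) = 6233 km³ of water.
Total added water ≈ 6.257×10^12 m³ over 3.52×10^14 m² → Δh = 0.0178 m = 17.8 mm.

≈ 17.8 mm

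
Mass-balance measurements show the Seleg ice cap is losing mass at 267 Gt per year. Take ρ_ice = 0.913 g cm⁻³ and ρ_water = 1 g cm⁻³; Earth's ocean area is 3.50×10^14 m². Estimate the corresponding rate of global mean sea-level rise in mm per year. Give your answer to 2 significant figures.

≈ 0.76 mm/yr

ρ_w = 1 g cm⁻³ = 1000 kg m⁻³. Annual water volume added = 267 Gt / ρ_w = 2.670×10^14 kg / 1000 kg m⁻³ = 2.670×10^11 m³.
Δh per year = 2.670×10^11 / 3.50×10^14 = 7.63×10^-4 m = 0.76 mm.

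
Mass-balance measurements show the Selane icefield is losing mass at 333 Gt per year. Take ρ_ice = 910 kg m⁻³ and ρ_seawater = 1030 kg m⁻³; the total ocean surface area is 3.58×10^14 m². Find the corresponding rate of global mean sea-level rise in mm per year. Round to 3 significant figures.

≈ 0.903 mm/yr

ρ_w = 1030 kg m⁻³. Annual water volume added = 333 Gt / ρ_w = 3.330×10^14 kg / 1030 kg m⁻³ = 3.233×10^11 m³.
Δh per year = 3.233×10^11 / 3.58×10^14 = 9.03×10^-4 m = 0.903 mm.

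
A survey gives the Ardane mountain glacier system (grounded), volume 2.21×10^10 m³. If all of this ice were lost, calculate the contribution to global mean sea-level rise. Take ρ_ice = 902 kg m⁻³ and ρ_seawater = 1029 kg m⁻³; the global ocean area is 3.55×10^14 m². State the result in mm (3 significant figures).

≈ 0.0546 mm

Ardane: 2.21×10^10 m³ × (902/1029) = 1.937×10^10 m³ of water.
Spread over 3.55×10^14 m² of ocean, Δh = 1.937×10^10 / 3.55×10^14 = 5.46×10^-5 m = 0.0546 mm.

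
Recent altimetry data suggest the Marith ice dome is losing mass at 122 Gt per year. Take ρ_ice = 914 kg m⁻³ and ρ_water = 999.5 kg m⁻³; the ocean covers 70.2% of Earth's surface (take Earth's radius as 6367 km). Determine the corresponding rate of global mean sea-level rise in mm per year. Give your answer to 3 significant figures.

ρ_w = 999.5 kg m⁻³. Annual water volume added = 122 Gt / ρ_w = 1.220×10^14 kg / 999.5 kg m⁻³ = 1.221×10^11 m³.
Δh per year = 1.221×10^11 / 3.58×10^14 = 3.41×10^-4 m = 0.341 mm.

≈ 0.341 mm/yr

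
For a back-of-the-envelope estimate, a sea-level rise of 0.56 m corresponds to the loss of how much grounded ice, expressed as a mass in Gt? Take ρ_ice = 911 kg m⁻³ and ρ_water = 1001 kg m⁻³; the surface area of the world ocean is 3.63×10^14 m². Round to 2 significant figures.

≈ 2.0×10^5 Gt

Required water volume = Δh × A = 0.56 m × 3.63×10^14 m² = 2.033×10^14 m³.
ρ_w = 1001 kg m⁻³, so the mass of water = 2.033×10^14 m³ × 1001 kg m⁻³ = 2.035×10^17 kg = 2.0×10^5 Gt (and the same mass of ice, by conservation).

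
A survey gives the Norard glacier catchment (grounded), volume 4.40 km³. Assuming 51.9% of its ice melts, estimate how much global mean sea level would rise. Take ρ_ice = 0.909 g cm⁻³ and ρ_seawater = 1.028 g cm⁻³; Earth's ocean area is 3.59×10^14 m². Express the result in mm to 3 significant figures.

≈ 5.62×10^-3 mm

Norard: 0.519 × 4.40 km³ × (909/1028) = 2.019 km³ of water.
Spread over 3.59×10^14 m² of ocean, Δh = 2.019×10^9 / 3.59×10^14 = 5.62×10^-6 m = 5.62×10^-3 mm.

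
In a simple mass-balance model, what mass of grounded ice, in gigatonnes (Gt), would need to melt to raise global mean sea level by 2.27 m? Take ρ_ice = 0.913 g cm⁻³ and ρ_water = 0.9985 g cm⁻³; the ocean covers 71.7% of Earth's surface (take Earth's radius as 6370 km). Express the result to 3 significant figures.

Required water volume = Δh × A = 2.27 m × 3.66×10^14 m² = 8.299×10^14 m³.
ρ_w = 0.9985 g cm⁻³ = 998.5 kg m⁻³, so the mass of water = 8.299×10^14 m³ × 998.5 kg m⁻³ = 8.287×10^17 kg = 8.29×10^5 Gt (and the same mass of ice, by conservation).

≈ 8.29×10^5 Gt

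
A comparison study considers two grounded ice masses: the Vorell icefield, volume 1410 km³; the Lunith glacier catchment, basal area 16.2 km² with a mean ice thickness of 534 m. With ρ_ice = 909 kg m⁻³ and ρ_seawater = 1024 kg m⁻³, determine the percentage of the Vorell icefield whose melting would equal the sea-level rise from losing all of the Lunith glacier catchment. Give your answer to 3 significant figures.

Equal sea-level rise means equal mass of meltwater, i.e. equal mass of ice lost.
Ice mass of Lunith: 7.864×10^12 kg; ice mass of Vorell: 1.282×10^15 kg.
Fraction required = 7.864×10^12 / 1.282×10^15 = 6.14×10^-3 → 0.614 %.

≈ 0.614 %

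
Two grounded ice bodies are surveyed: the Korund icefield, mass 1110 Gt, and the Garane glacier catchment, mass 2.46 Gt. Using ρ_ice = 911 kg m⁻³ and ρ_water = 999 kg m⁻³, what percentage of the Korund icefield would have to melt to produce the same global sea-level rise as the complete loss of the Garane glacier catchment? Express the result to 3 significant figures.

Equal sea-level rise means equal mass of meltwater, i.e. equal mass of ice lost.
Ice mass of Garane: 2.460×10^12 kg; ice mass of Korund: 1.110×10^15 kg.
Fraction required = 2.460×10^12 / 1.110×10^15 = 2.22×10^-3 → 0.222 %.

≈ 0.222 %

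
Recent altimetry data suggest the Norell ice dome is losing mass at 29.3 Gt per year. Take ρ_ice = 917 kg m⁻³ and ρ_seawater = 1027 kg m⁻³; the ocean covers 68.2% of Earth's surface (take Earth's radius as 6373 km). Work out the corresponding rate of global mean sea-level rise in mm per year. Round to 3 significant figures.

ρ_w = 1027 kg m⁻³. Annual water volume added = 29.3 Gt / ρ_w = 2.930×10^13 kg / 1027 kg m⁻³ = 2.853×10^10 m³.
Δh per year = 2.853×10^10 / 3.48×10^14 = 8.20×10^-5 m = 0.0820 mm.

≈ 0.0820 mm/yr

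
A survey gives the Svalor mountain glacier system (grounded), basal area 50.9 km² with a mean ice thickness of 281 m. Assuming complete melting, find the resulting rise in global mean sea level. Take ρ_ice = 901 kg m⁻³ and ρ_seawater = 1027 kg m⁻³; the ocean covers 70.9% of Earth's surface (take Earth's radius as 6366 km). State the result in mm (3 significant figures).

≈ 0.0348 mm

Svalor: ice volume = 50.9 km² × 281 m = 14.30 km³; 14.30 × (901/1027) = 12.55 km³ of water.
Spread over 3.61×10^14 m² of ocean, Δh = 1.255×10^10 / 3.61×10^14 = 3.48×10^-5 m = 0.0348 mm.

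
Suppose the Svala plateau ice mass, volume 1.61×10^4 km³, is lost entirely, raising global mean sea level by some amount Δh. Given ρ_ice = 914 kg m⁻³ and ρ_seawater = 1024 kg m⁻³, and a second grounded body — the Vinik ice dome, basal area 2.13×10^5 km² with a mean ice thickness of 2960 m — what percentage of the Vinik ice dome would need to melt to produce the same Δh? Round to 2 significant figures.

≈ 2.6 %

Equal sea-level rise means equal mass of meltwater, i.e. equal mass of ice lost.
Ice mass of Svala: 1.472×10^16 kg; ice mass of Vinik: 5.763×10^17 kg.
Fraction required = 1.472×10^16 / 5.763×10^17 = 0.0255 → 2.6 %.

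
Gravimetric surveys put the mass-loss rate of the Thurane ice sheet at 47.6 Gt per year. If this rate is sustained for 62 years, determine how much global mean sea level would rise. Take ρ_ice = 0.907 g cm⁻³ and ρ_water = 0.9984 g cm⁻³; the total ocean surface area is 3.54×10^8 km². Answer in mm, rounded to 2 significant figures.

≈ 8.4 mm

Total mass lost = 47.6 Gt/yr × 62 yr = 2951 Gt = 2.951×10^15 kg.
ρ_w = 0.9984 g cm⁻³ = 998.4 kg m⁻³, so water volume = 2.951×10^15 / 998.4 = 2.956×10^12 m³.
Δh = 2.956×10^12 / 3.54×10^14 = 8.35×10^-3 m = 8.4 mm.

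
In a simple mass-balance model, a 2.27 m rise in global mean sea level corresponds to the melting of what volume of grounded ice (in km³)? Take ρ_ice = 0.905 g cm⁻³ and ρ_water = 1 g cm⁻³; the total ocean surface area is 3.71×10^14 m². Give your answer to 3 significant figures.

Required water volume = Δh × A = 2.27 m × 3.71×10^14 m² = 8.422×10^14 m³ = 8.422×10^5 km³.
Ice volume = water volume × ρ_w/ρ_ice = 8.422×10^5 × 1000/905 = 9.31×10^5 km³.

≈ 9.31×10^5 km³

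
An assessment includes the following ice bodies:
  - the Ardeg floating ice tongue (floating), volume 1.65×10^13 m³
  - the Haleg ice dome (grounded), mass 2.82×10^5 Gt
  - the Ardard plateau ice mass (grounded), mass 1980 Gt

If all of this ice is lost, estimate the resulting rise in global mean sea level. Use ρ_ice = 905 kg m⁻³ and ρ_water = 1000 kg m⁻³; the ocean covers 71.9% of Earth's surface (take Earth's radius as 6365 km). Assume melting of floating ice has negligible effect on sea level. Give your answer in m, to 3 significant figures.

The Ardeg floating ice tongue is floating and already displaces its own weight of water, so its melt adds essentially nothing to sea level.
Haleg: 2.82×10^5 Gt = 2.820×10^17 kg; dividing by ρ_w = 1000 kg m⁻³ gives 2.820×10^14 m³ of water.
Ardard: 1980 Gt = 1.980×10^15 kg; dividing by ρ_w = 1000 kg m⁻³ gives 1.980×10^12 m³ of water.
Total added water ≈ 2.840×10^14 m³ over 3.66×10^14 m² → Δh = 0.776 m.

≈ 0.776 m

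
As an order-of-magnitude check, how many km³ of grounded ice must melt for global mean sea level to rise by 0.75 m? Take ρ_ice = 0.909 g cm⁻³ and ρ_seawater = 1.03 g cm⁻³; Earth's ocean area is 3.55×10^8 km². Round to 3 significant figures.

≈ 3.02×10^5 km³

Required water volume = Δh × A = 0.75 m × 3.55×10^14 m² = 2.662×10^14 m³ = 2.662×10^5 km³.
Ice volume = water volume × ρ_w/ρ_ice = 2.662×10^5 × 1030/909 = 3.02×10^5 km³.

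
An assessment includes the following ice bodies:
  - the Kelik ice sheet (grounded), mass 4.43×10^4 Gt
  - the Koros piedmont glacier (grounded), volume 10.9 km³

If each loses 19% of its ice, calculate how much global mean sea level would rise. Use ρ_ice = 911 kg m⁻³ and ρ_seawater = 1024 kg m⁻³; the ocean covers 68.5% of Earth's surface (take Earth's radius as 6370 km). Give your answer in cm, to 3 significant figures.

≈ 2.35 cm

Kelik: 0.19 × 4.43×10^4 Gt = 8.417×10^15 kg; dividing by ρ_w = 1024 kg m⁻³ gives 8.220×10^12 m³ of water.
Koros: 0.19 × 10.9 km³ × (911/1024) = 1.842 km³ of water.
Total added water ≈ 8.222×10^12 m³ over 3.49×10^14 m² → Δh = 0.0235 m = 2.35 cm.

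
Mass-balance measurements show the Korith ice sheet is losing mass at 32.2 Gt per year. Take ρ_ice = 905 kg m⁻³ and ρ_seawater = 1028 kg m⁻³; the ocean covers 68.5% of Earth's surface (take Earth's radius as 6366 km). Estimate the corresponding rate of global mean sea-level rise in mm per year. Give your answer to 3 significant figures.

ρ_w = 1028 kg m⁻³. Annual water volume added = 32.2 Gt / ρ_w = 3.220×10^13 kg / 1028 kg m⁻³ = 3.132×10^10 m³.
Δh per year = 3.132×10^10 / 3.49×10^14 = 8.98×10^-5 m = 0.0898 mm.

≈ 0.0898 mm/yr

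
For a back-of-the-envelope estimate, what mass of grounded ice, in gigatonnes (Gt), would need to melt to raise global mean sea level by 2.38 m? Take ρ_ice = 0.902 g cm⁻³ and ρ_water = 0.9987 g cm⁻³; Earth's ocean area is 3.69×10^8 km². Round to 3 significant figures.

≈ 8.77×10^5 Gt

Required water volume = Δh × A = 2.38 m × 3.69×10^14 m² = 8.782×10^14 m³.
ρ_w = 0.9987 g cm⁻³ = 998.7 kg m⁻³, so the mass of water = 8.782×10^14 m³ × 998.7 kg m⁻³ = 8.771×10^17 kg = 8.77×10^5 Gt (and the same mass of ice, by conservation).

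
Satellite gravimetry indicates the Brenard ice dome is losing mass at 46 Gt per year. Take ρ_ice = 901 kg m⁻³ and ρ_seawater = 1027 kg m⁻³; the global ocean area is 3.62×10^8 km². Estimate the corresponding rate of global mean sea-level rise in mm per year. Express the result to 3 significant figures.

≈ 0.124 mm/yr

ρ_w = 1027 kg m⁻³. Annual water volume added = 46 Gt / ρ_w = 4.600×10^13 kg / 1027 kg m⁻³ = 4.479×10^10 m³.
Δh per year = 4.479×10^10 / 3.62×10^14 = 1.24×10^-4 m = 0.124 mm.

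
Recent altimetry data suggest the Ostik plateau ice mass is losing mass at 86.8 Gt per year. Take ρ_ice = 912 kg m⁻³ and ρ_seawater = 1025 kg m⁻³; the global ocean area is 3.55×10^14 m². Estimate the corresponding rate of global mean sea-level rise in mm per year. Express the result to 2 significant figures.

≈ 0.24 mm/yr

ρ_w = 1025 kg m⁻³. Annual water volume added = 86.8 Gt / ρ_w = 8.680×10^13 kg / 1025 kg m⁻³ = 8.468×10^10 m³.
Δh per year = 8.468×10^10 / 3.55×10^14 = 2.39×10^-4 m = 0.24 mm.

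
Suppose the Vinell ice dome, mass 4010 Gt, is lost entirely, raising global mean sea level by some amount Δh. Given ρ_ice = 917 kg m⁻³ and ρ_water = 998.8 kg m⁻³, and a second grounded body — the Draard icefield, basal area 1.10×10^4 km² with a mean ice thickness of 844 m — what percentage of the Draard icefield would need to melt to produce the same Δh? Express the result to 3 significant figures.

Equal sea-level rise means equal mass of meltwater, i.e. equal mass of ice lost.
Ice mass of Vinell: 4.010×10^15 kg; ice mass of Draard: 8.513×10^15 kg.
Fraction required = 4.010×10^15 / 8.513×10^15 = 0.471 → 47.1 %.

≈ 47.1 %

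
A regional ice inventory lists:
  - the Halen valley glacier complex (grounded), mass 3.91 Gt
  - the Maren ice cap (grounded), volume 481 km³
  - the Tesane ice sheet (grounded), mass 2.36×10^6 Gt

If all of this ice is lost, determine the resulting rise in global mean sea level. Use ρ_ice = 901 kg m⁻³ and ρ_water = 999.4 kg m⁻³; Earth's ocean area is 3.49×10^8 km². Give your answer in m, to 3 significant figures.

Halen: 3.91 Gt = 3.910×10^12 kg; dividing by ρ_w = 999.4 kg m⁻³ gives 3.912×10^9 m³ of water.
Maren: 481 km³ × (901/999.4) = 433.6 km³ of water.
Tesane: 2.36×10^6 Gt = 2.360×10^18 kg; dividing by ρ_w = 999.4 kg m⁻³ gives 2.361×10^15 m³ of water.
Total added water ≈ 2.362×10^15 m³ over 3.49×10^14 m² → Δh = 6.77 m.

≈ 6.77 m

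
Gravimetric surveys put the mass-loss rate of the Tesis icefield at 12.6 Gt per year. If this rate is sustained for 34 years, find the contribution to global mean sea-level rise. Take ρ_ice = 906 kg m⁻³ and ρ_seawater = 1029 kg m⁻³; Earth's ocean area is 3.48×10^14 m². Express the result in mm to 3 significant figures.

Total mass lost = 12.6 Gt/yr × 34 yr = 428.4 Gt = 4.284×10^14 kg.
ρ_w = 1029 kg m⁻³, so water volume = 4.284×10^14 / 1029 = 4.163×10^11 m³.
Δh = 4.163×10^11 / 3.48×10^14 = 1.20×10^-3 m = 1.20 mm.

≈ 1.20 mm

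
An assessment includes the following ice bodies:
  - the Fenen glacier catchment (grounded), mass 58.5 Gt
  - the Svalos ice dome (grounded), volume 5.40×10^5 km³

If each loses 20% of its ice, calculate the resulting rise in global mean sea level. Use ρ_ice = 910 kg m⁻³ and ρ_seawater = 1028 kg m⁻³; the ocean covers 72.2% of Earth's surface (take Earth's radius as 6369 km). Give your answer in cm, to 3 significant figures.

≈ 26.0 cm

Fenen: 0.2 × 58.5 Gt = 1.170×10^13 kg; dividing by ρ_w = 1028 kg m⁻³ gives 1.138×10^10 m³ of water.
Svalos: 0.2 × 5.40×10^5 km³ × (910/1028) = 9.560×10^4 km³ of water.
Total added water ≈ 9.561×10^13 m³ over 3.68×10^14 m² → Δh = 0.260 m = 26.0 cm.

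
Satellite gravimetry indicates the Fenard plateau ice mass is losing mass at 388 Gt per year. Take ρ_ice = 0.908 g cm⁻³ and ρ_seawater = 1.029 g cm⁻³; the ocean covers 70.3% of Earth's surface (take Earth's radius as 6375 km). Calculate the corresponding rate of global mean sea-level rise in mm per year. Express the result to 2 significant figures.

ρ_w = 1.029 g cm⁻³ = 1029 kg m⁻³. Annual water volume added = 388 Gt / ρ_w = 3.880×10^14 kg / 1029 kg m⁻³ = 3.771×10^11 m³.
Δh per year = 3.771×10^11 / 3.59×10^14 = 1.05×10^-3 m = 1.1 mm.

≈ 1.1 mm/yr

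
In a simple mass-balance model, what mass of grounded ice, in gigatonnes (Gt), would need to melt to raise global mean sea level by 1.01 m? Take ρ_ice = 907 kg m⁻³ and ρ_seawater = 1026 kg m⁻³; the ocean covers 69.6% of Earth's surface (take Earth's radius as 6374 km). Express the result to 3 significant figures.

Required water volume = Δh × A = 1.01 m × 3.55×10^14 m² = 3.589×10^14 m³.
ρ_w = 1026 kg m⁻³, so the mass of water = 3.589×10^14 m³ × 1026 kg m⁻³ = 3.682×10^17 kg = 3.68×10^5 Gt (and the same mass of ice, by conservation).

≈ 3.68×10^5 Gt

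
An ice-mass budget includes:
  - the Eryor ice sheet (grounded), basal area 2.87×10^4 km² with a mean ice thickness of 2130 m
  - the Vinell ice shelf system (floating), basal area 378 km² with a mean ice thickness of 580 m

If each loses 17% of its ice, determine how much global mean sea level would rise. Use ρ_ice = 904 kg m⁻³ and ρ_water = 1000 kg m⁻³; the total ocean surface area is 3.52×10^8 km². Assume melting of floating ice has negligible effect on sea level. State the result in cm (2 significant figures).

Eryor: ice volume = 2.87×10^4 km² × 2130 m = 6.113×10^4 km³; 0.17 × 6.113×10^4 × (904/1000) = 9395 km³ of water.
The Vinell ice shelf system is floating and already displaces its own weight of water, so its melt adds essentially nothing to sea level.
Total added water ≈ 9.395×10^12 m³ over 3.52×10^14 m² → Δh = 0.0267 m = 2.7 cm.

≈ 2.7 cm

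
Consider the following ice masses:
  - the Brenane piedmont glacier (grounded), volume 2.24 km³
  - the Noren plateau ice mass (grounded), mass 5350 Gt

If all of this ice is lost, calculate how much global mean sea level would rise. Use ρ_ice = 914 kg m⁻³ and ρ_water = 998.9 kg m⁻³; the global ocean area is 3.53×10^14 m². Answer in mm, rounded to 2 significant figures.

Brenane: 2.24 km³ × (914/998.9) = 2.050 km³ of water.
Noren: 5350 Gt = 5.350×10^15 kg; dividing by ρ_w = 998.9 kg m⁻³ gives 5.356×10^12 m³ of water.
Total added water ≈ 5.358×10^12 m³ over 3.53×10^14 m² → Δh = 0.0152 m = 15 mm.

≈ 15 mm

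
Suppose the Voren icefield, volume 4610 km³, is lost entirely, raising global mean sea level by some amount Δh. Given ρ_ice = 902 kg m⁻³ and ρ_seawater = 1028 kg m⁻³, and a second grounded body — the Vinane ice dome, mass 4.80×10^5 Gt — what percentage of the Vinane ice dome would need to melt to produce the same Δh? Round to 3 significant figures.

≈ 0.866 %

Equal sea-level rise means equal mass of meltwater, i.e. equal mass of ice lost.
Ice mass of Voren: 4.158×10^15 kg; ice mass of Vinane: 4.800×10^17 kg.
Fraction required = 4.158×10^15 / 4.800×10^17 = 8.66×10^-3 → 0.866 %.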